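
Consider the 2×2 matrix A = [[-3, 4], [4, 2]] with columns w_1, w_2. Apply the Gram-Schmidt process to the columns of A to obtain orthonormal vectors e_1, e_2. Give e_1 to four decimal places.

w_1 = (-3, 4); ‖w_1‖ = 5.0000, so e_1 = (-0.6000, 0.8000).

e_1 = (-0.6000, 0.8000)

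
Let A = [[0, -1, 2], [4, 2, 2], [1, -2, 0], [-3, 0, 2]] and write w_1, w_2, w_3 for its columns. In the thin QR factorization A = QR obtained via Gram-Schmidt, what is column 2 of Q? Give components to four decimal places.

e_2 = (-0.3624, 0.3902, -0.8084, 0.2509)

w_1 = (0, 4, 1, -3); ‖w_1‖ = 5.0990, so e_1 = (0.0000, 0.7845, 0.1961, -0.5883).
e_1·w_2 = 0.0000·(-1) + 0.7845·2 + 0.1961·(-2) + (-0.5883)·0 = 1.1767.
u_2 = w_2 − 1.1767·e_1 = (-1.0000, 1.0769, -2.2308, 0.6923).
‖u_2‖ = 2.7596, so e_2 = (-0.3624, 0.3902, -0.8084, 0.2509).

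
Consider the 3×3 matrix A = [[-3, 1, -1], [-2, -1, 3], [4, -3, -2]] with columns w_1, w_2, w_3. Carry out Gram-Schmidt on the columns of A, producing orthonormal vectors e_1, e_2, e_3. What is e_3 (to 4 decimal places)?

e_3 = (-0.8165, 0.4082, -0.4082)

w_1 = (-3, -2, 4); ‖w_1‖ = 5.3852, so e_1 = (-0.5571, -0.3714, 0.7428).
e_1·w_2 = (-0.5571)·1 + (-0.3714)·(-1) + 0.7428·(-3) = -2.4140.
u_2 = w_2 + 2.4140·e_1 = (-0.3448, -1.8966, -1.2069).
‖u_2‖ = 2.2743, so e_2 = (-0.1516, -0.8339, -0.5307).
e_1·w_3 = (-0.5571)·(-1) + (-0.3714)·3 + 0.7428·(-2) = -2.0426; e_2·w_3 = (-0.1516)·(-1) + (-0.8339)·3 + (-0.5307)·(-2) = -1.2888.
u_3 = w_3 + 2.0426·e_1 + 1.2888·e_2 = (-2.3333, 1.1667, -1.1667).
‖u_3‖ = 2.8577, so e_3 = (-0.8165, 0.4082, -0.4082).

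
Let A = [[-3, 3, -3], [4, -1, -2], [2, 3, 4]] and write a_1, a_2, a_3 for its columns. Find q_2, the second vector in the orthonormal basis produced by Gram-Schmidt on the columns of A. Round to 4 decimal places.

q_2 = (0.5470, -0.0083, 0.8371)

a_1 = (-3, 4, 2); ‖a_1‖ = 5.3852, so q_1 = (-0.5571, 0.7428, 0.3714).
q_1·a_2 = (-0.5571)·3 + 0.7428·(-1) + 0.3714·3 = -1.2999.
u_2 = a_2 + 1.2999·q_1 = (2.2759, -0.0345, 3.4828).
‖u_2‖ = 4.1606, so q_2 = (0.5470, -0.0083, 0.8371).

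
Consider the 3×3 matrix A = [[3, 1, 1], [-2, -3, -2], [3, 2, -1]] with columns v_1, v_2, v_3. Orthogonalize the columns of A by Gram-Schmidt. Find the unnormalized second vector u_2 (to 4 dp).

v_1 = (3, -2, 3); ‖v_1‖ = 4.6904, so e_1 = (0.6396, -0.4264, 0.6396).
e_1·v_2 = 0.6396·1 + (-0.4264)·(-3) + 0.6396·2 = 3.1980.
u_2 = v_2 − 3.1980·e_1 = (-1.0455, -1.6364, -0.0455).

u_2 = (-1.0455, -1.6364, -0.0455)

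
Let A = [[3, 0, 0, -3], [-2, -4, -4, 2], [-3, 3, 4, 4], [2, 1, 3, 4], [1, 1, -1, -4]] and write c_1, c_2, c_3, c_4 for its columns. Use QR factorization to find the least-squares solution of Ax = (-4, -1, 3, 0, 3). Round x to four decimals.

c_1 = (3, -2, -3, 2, 1); ‖c_1‖ = 5.1962, so q_1 = (0.5774, -0.3849, -0.5774, 0.3849, 0.1925).
q_1·c_2 = 0.5774·0 + (-0.3849)·(-4) + (-0.5774)·3 + 0.3849·1 + 0.1925·1 = 0.3849.
u_2 = c_2 − 0.3849·q_1 = (-0.2222, -3.8519, 3.2222, 0.8519, 0.9259).
‖u_2‖ = 5.1819, so q_2 = (-0.0429, -0.7433, 0.6218, 0.1644, 0.1787).
q_1·c_3 = 0.5774·0 + (-0.3849)·(-4) + (-0.5774)·4 + 0.3849·3 + 0.1925·(-1) = 0.1925; q_2·c_3 = (-0.0429)·0 + (-0.7433)·(-4) + 0.6218·4 + 0.1644·3 + 0.1787·(-1) = 5.7751.
u_3 = c_3 − 0.1925·q_1 − 5.7751·q_2 = (0.1366, 0.3669, 0.5200, 1.9766, -2.0690).
‖u_3‖ = 2.9345, so q_3 = (0.0465, 0.1250, 0.1772, 0.6736, -0.7051).
q_1·c_4 = 0.5774·(-3) + (-0.3849)·2 + (-0.5774)·4 + 0.3849·4 + 0.1925·(-4) = -4.0415; q_2·c_4 = (-0.0429)·(-3) + (-0.7433)·2 + 0.6218·4 + 0.1644·4 + 0.1787·(-4) = 1.0721; q_3·c_4 = 0.0465·(-3) + 0.1250·2 + 0.1772·4 + 0.6736·4 + (-0.7051)·(-4) = 6.3338.
u_4 = c_4 + 4.0415·q_1 − 1.0721·q_2 − 6.3338·q_3 = (-0.9154, 0.4495, -0.1224, 1.1131, 1.0519).
‖u_4‖ = 1.8440, so q_4 = (-0.4964, 0.2437, -0.0664, 0.6036, 0.5704).
Qᵀb = (-3.0792, 3.3164, -1.8947, 3.2542).
Back-substitute: x_4 = 3.2542/1.8440 = 1.7647.
x_3 = (-1.8947 − 6.3338·1.7647)/2.9345 = -4.4547.
x_2 = (3.3164 − 5.7751·(-4.4547) − 1.0721·1.7647)/5.1819 = 5.2395.
x_1 = (-3.0792 − 0.3849·5.2395 − 0.1925·(-4.4547) + 4.0415·1.7647)/5.1962 = 0.5568.

x = (0.5568, 5.2395, -4.4547, 1.7647)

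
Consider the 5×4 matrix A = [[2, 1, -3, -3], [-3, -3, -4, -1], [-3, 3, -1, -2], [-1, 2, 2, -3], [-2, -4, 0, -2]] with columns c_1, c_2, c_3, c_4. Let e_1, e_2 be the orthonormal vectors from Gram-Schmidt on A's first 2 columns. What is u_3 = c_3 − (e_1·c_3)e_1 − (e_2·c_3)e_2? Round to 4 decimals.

e_1 = c_1/‖c_1‖ = (2, -3, -3, -1, -2)/5.1962 = (0.3849, -0.5774, -0.5774, -0.1925, -0.3849).
r_{12} = e_1·c_2 = 1.5396.
u_2 = c_2 − 1.5396·e_1 = (0.4074, -2.1111, 3.8889, 2.2963, -3.4074).
‖u_2‖ = 6.0522, so e_2 = (0.0673, -0.3488, 0.6426, 0.3794, -0.5630).
r_{13} = e_1·c_3 = 1.3472; r_{23} = e_2·c_3 = 1.3096.
u_3 = c_3 − 1.3472·e_1 − 1.3096·e_2 = (-3.6067, -2.7654, -1.0637, 1.7624, 1.2558).

u_3 = (-3.6067, -2.7654, -1.0637, 1.7624, 1.2558)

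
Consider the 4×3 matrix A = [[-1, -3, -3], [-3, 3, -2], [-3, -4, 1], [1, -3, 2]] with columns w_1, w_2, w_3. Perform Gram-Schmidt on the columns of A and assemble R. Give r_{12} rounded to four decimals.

e_1 = w_1/‖w_1‖ = (-1, -3, -3, 1)/4.4721 = (-0.2236, -0.6708, -0.6708, 0.2236).
r_{12} = e_1·w_2 = 0.6708.

r_{12} = 0.6708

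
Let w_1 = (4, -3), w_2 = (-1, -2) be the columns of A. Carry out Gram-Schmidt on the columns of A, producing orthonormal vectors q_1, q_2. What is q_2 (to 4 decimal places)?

q_2 = (-0.6000, -0.8000)

w_1 = (4, -3); ‖w_1‖ = 5.0000, so q_1 = (0.8000, -0.6000).
q_1·w_2 = 0.8000·(-1) + (-0.6000)·(-2) = 0.4000.
u_2 = w_2 − 0.4000·q_1 = (-1.3200, -1.7600).
‖u_2‖ = 2.2000, so q_2 = (-0.6000, -0.8000).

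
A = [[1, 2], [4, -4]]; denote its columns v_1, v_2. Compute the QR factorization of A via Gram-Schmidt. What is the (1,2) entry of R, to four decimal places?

q_1 = v_1/‖v_1‖ = (1, 4)/4.1231 = (0.2425, 0.9701).
r_{12} = q_1·v_2 = -3.3955.

r_{12} = -3.3955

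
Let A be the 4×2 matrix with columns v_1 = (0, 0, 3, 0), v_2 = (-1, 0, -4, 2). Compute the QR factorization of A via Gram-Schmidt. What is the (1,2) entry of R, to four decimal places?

v_1 = (0, 0, 3, 0); ‖v_1‖ = 3.0000, so e_1 = (0.0000, 0.0000, 1.0000, 0.0000).
r_{12} = e_1·v_2 = -4.0000.

r_{12} = -4.0000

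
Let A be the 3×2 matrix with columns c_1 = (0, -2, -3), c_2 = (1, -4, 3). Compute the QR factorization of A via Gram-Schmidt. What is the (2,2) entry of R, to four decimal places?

c_1 = (0, -2, -3); ‖c_1‖ = 3.6056, so q_1 = (0.0000, -0.5547, -0.8321).
q_1·c_2 = 0.0000·1 + (-0.5547)·(-4) + (-0.8321)·3 = -0.2774.
u_2 = c_2 + 0.2774·q_1 = (1.0000, -4.1538, 2.7692).
r_{22} = ‖u_2‖ = 5.0915.

r_{22} = 5.0915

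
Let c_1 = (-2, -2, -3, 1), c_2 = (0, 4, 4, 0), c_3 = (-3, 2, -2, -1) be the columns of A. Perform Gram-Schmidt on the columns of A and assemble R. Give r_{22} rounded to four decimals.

q_1 = c_1/‖c_1‖ = (-2, -2, -3, 1)/4.2426 = (-0.4714, -0.4714, -0.7071, 0.2357).
r_{12} = q_1·c_2 = -4.7140.
u_2 = c_2 + 4.7140·q_1 = (-2.2222, 1.7778, 0.6667, 1.1111).
r_{22} = ‖u_2‖ = 3.1269.

r_{22} = 3.1269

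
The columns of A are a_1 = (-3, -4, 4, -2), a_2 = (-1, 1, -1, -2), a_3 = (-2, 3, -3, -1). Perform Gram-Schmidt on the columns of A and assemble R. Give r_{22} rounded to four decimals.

q_1 = a_1/‖a_1‖ = (-3, -4, 4, -2)/6.7082 = (-0.4472, -0.5963, 0.5963, -0.2981).
r_{12} = q_1·a_2 = -0.1491.
u_2 = a_2 + 0.1491·q_1 = (-1.0667, 0.9111, -0.9111, -2.0444).
r_{22} = ‖u_2‖ = 2.6415.

r_{22} = 2.6415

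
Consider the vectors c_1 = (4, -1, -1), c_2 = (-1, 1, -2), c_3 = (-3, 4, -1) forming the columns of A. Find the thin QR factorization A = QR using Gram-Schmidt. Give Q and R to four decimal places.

c_1 = (4, -1, -1); ‖c_1‖ = 4.2426, so e_1 = (0.9428, -0.2357, -0.2357).
e_1·c_2 = 0.9428·(-1) + (-0.2357)·1 + (-0.2357)·(-2) = -0.7071.
u_2 = c_2 + 0.7071·e_1 = (-0.3333, 0.8333, -2.1667).
‖u_2‖ = 2.3452, so e_2 = (-0.1421, 0.3553, -0.9239).
e_1·c_3 = 0.9428·(-3) + (-0.2357)·4 + (-0.2357)·(-1) = -3.5355; e_2·c_3 = (-0.1421)·(-3) + 0.3553·4 + (-0.9239)·(-1) = 2.7716.
u_3 = c_3 + 3.5355·e_1 − 2.7716·e_2 = (0.7273, 2.1818, 0.7273).
‖u_3‖ = 2.4121, so e_3 = (0.3015, 0.9045, 0.3015).

Q = [[0.9428, -0.1421, 0.3015], [-0.2357, 0.3553, 0.9045], [-0.2357, -0.9239, 0.3015]], R = [[4.2426, -0.7071, -3.5355], [0.0000, 2.3452, 2.7716], [0.0000, 0.0000, 2.4121]]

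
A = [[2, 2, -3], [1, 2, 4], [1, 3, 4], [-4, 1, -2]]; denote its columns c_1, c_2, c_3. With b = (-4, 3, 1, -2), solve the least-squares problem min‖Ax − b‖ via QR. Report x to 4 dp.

q_1 = c_1/‖c_1‖ = (2, 1, 1, -4)/4.6904 = (0.4264, 0.2132, 0.2132, -0.8528).
r_{12} = q_1·c_2 = 1.0660.
u_2 = c_2 − 1.0660·q_1 = (1.5455, 1.7727, 2.7727, 1.9091).
‖u_2‖ = 4.1065, so q_2 = (0.3763, 0.4317, 0.6752, 0.4649).
r_{13} = q_1·c_3 = 2.1320; r_{23} = q_2·c_3 = 2.3687.
u_3 = c_3 − 2.1320·q_1 − 2.3687·q_2 = (-4.8005, 2.5229, 1.9461, -1.2830).
‖u_3‖ = 5.9029, so q_3 = (-0.8133, 0.4274, 0.3297, -0.2174).
Qᵀb = (0.8528, -0.4649, 5.2996).
Back-substitute: x_3 = 5.2996/5.9029 = 0.8978.
x_2 = (-0.4649 − 2.3687·0.8978)/4.1065 = -0.6311.
x_1 = (0.8528 − 1.0660·(-0.6311) − 2.1320·0.8978)/4.6904 = -0.0828.

x = (-0.0828, -0.6311, 0.8978)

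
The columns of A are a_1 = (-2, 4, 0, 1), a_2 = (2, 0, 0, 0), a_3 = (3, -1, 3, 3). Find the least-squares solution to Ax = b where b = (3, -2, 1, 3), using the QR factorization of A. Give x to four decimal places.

e_1 = a_1/‖a_1‖ = (-2, 4, 0, 1)/4.5826 = (-0.4364, 0.8729, 0.0000, 0.2182).
r_{12} = e_1·a_2 = -0.8729.
u_2 = a_2 + 0.8729·e_1 = (1.6190, 0.7619, 0.0000, 0.1905).
‖u_2‖ = 1.7995, so e_2 = (0.8997, 0.4234, 0.0000, 0.1059).
r_{13} = e_1·a_3 = -1.5275; r_{23} = e_2·a_3 = 2.5934.
u_3 = a_3 + 1.5275·e_1 − 2.5934·e_2 = (0.0000, -0.7647, 3.0000, 3.0588).
‖u_3‖ = 4.3521, so e_3 = (0.0000, -0.1757, 0.6893, 0.7028).
Qᵀb = (-2.4004, 2.1700, 3.1492).
Back-substitute: x_3 = 3.1492/4.3521 = 0.7236.
x_2 = (2.1700 − 2.5934·0.7236)/1.7995 = 0.1630.
x_1 = (-2.4004 + 0.8729·0.1630 + 1.5275·0.7236)/4.5826 = -0.2516.

x = (-0.2516, 0.1630, 0.7236)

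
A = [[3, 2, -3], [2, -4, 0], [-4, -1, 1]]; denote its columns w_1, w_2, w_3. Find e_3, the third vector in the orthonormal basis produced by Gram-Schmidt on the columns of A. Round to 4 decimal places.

e_3 = (-0.7318, -0.2033, -0.6505)

w_1 = (3, 2, -4); ‖w_1‖ = 5.3852, so e_1 = (0.5571, 0.3714, -0.7428).
e_1·w_2 = 0.5571·2 + 0.3714·(-4) + (-0.7428)·(-1) = 0.3714.
u_2 = w_2 − 0.3714·e_1 = (1.7931, -4.1379, -0.7241).
‖u_2‖ = 4.5675, so e_2 = (0.3926, -0.9060, -0.1585).
e_1·w_3 = 0.5571·(-3) + 0.3714·0 + (-0.7428)·1 = -2.4140; e_2·w_3 = 0.3926·(-3) + (-0.9060)·0 + (-0.1585)·1 = -1.3363.
u_3 = w_3 + 2.4140·e_1 + 1.3363·e_2 = (-1.1306, -0.3140, -1.0050).
‖u_3‖ = 1.5449, so e_3 = (-0.7318, -0.2033, -0.6505).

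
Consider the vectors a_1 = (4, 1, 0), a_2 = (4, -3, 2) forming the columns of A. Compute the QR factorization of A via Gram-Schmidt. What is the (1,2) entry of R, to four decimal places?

a_1 = (4, 1, 0); ‖a_1‖ = 4.1231, so e_1 = (0.9701, 0.2425, 0.0000).
r_{12} = e_1·a_2 = 3.1530.

r_{12} = 3.1530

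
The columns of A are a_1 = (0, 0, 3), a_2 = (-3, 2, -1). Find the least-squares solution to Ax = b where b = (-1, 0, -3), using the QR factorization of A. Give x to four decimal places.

q_1 = a_1/‖a_1‖ = (0, 0, 3)/3.0000 = (0.0000, 0.0000, 1.0000).
r_{12} = q_1·a_2 = -1.0000.
u_2 = a_2 + 1.0000·q_1 = (-3.0000, 2.0000, 0.0000).
‖u_2‖ = 3.6056, so q_2 = (-0.8321, 0.5547, 0.0000).
Qᵀb = (-3.0000, 0.8321).
Back-substitute: x_2 = 0.8321/3.6056 = 0.2308.
x_1 = (-3.0000 + 1.0000·0.2308)/3.0000 = -0.9231.

x = (-0.9231, 0.2308)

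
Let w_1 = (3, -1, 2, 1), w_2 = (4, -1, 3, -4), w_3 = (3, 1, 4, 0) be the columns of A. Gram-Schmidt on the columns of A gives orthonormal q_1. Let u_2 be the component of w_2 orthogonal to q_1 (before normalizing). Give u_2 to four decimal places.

w_1 = (3, -1, 2, 1); ‖w_1‖ = 3.8730, so q_1 = (0.7746, -0.2582, 0.5164, 0.2582).
q_1·w_2 = 0.7746·4 + (-0.2582)·(-1) + 0.5164·3 + 0.2582·(-4) = 3.8730.
u_2 = w_2 − 3.8730·q_1 = (1.0000, 0.0000, 1.0000, -5.0000).

u_2 = (1.0000, 0.0000, 1.0000, -5.0000)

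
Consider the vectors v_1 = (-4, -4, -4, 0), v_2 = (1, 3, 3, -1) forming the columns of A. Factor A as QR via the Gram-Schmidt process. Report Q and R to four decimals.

Q = [[-0.5774, -0.6963], [-0.5774, 0.3482], [-0.5774, 0.3482], [0.0000, -0.5222]], R = [[6.9282, -4.0415], [0.0000, 1.9149]]

v_1 = (-4, -4, -4, 0); ‖v_1‖ = 6.9282, so q_1 = (-0.5774, -0.5774, -0.5774, 0.0000).
q_1·v_2 = (-0.5774)·1 + (-0.5774)·3 + (-0.5774)·3 + 0.0000·(-1) = -4.0415.
u_2 = v_2 + 4.0415·q_1 = (-1.3333, 0.6667, 0.6667, -1.0000).
‖u_2‖ = 1.9149, so q_2 = (-0.6963, 0.3482, 0.3482, -0.5222).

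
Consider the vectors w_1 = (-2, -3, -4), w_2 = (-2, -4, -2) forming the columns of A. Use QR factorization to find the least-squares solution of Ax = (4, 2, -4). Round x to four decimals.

x = (2.0000, -2.3333)

w_1 = (-2, -3, -4); ‖w_1‖ = 5.3852, so e_1 = (-0.3714, -0.5571, -0.7428).
e_1·w_2 = (-0.3714)·(-2) + (-0.5571)·(-4) + (-0.7428)·(-2) = 4.4567.
u_2 = w_2 − 4.4567·e_1 = (-0.3448, -1.5172, 1.3103).
‖u_2‖ = 2.0342, so e_2 = (-0.1695, -0.7459, 0.6442).
Qᵀb = (0.3714, -4.7464).
Back-substitute: x_2 = -4.7464/2.0342 = -2.3333.
x_1 = (0.3714 − 4.4567·(-2.3333))/5.3852 = 2.0000.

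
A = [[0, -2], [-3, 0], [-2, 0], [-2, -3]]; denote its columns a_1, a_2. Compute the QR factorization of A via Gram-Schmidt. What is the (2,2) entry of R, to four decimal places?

r_{22} = 3.2988

e_1 = a_1/‖a_1‖ = (0, -3, -2, -2)/4.1231 = (0.0000, -0.7276, -0.4851, -0.4851).
r_{12} = e_1·a_2 = 1.4552.
u_2 = a_2 − 1.4552·e_1 = (-2.0000, 1.0588, 0.7059, -2.2941).
r_{22} = ‖u_2‖ = 3.2988.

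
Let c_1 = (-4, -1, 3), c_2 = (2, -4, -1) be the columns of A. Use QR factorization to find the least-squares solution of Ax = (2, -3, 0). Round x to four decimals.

x = (0.0141, 0.7666)

c_1 = (-4, -1, 3); ‖c_1‖ = 5.0990, so e_1 = (-0.7845, -0.1961, 0.5883).
e_1·c_2 = (-0.7845)·2 + (-0.1961)·(-4) + 0.5883·(-1) = -1.3728.
u_2 = c_2 + 1.3728·e_1 = (0.9231, -4.2692, -0.1923).
‖u_2‖ = 4.3721, so e_2 = (0.2111, -0.9765, -0.0440).
Qᵀb = (-0.9806, 3.3517).
Back-substitute: x_2 = 3.3517/4.3721 = 0.7666.
x_1 = (-0.9806 + 1.3728·0.7666)/5.0990 = 0.0141.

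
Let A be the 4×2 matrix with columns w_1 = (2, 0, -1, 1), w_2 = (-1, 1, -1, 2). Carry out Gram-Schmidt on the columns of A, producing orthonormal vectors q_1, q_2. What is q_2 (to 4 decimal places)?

q_2 = (-0.5101, 0.3825, -0.3188, 0.7013)

w_1 = (2, 0, -1, 1); ‖w_1‖ = 2.4495, so q_1 = (0.8165, 0.0000, -0.4082, 0.4082).
q_1·w_2 = 0.8165·(-1) + 0.0000·1 + (-0.4082)·(-1) + 0.4082·2 = 0.4082.
u_2 = w_2 − 0.4082·q_1 = (-1.3333, 1.0000, -0.8333, 1.8333).
‖u_2‖ = 2.6141, so q_2 = (-0.5101, 0.3825, -0.3188, 0.7013).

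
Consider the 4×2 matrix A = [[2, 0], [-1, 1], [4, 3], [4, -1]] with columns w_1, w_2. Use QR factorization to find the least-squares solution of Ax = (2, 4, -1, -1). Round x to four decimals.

x = (-0.2849, 0.3631)

w_1 = (2, -1, 4, 4); ‖w_1‖ = 6.0828, so e_1 = (0.3288, -0.1644, 0.6576, 0.6576).
e_1·w_2 = 0.3288·0 + (-0.1644)·1 + 0.6576·3 + 0.6576·(-1) = 1.1508.
u_2 = w_2 − 1.1508·e_1 = (-0.3784, 1.1892, 2.2432, -1.7568).
‖u_2‖ = 3.1106, so e_2 = (-0.1216, 0.3823, 0.7212, -0.5648).
Qᵀb = (-1.3152, 1.1295).
Back-substitute: x_2 = 1.1295/3.1106 = 0.3631.
x_1 = (-1.3152 − 1.1508·0.3631)/6.0828 = -0.2849.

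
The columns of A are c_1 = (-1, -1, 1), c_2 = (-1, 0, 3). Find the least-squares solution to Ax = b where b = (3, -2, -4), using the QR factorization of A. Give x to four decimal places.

x = (0.7143, -1.7857)

q_1 = c_1/‖c_1‖ = (-1, -1, 1)/1.7321 = (-0.5774, -0.5774, 0.5774).
r_{12} = q_1·c_2 = 2.3094.
u_2 = c_2 − 2.3094·q_1 = (0.3333, 1.3333, 1.6667).
‖u_2‖ = 2.1602, so q_2 = (0.1543, 0.6172, 0.7715).
Qᵀb = (-2.8868, -3.8576).
Back-substitute: x_2 = -3.8576/2.1602 = -1.7857.
x_1 = (-2.8868 − 2.3094·(-1.7857))/1.7321 = 0.7143.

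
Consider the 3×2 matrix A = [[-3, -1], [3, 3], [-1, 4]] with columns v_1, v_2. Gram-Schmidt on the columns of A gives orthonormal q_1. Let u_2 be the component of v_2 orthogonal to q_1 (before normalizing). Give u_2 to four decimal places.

u_2 = (0.2632, 1.7368, 4.4211)

v_1 = (-3, 3, -1); ‖v_1‖ = 4.3589, so q_1 = (-0.6882, 0.6882, -0.2294).
q_1·v_2 = (-0.6882)·(-1) + 0.6882·3 + (-0.2294)·4 = 1.8353.
u_2 = v_2 − 1.8353·q_1 = (0.2632, 1.7368, 4.4211).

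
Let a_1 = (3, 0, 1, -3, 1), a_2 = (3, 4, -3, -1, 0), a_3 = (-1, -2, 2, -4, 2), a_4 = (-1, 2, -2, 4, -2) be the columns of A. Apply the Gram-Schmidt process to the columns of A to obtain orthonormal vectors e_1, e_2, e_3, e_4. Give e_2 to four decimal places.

e_2 = (0.2966, 0.7190, -0.6201, 0.0629, -0.0809)

e_1 = a_1/‖a_1‖ = (3, 0, 1, -3, 1)/4.4721 = (0.6708, 0.0000, 0.2236, -0.6708, 0.2236).
r_{12} = e_1·a_2 = 2.0125.
u_2 = a_2 − 2.0125·e_1 = (1.6500, 4.0000, -3.4500, 0.3500, -0.4500).
‖u_2‖ = 5.5633, so e_2 = (0.2966, 0.7190, -0.6201, 0.0629, -0.0809).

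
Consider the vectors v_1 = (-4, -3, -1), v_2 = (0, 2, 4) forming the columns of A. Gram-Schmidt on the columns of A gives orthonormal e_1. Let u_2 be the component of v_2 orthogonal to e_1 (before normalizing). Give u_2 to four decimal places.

u_2 = (-1.5385, 0.8462, 3.6154)

v_1 = (-4, -3, -1); ‖v_1‖ = 5.0990, so e_1 = (-0.7845, -0.5883, -0.1961).
e_1·v_2 = (-0.7845)·0 + (-0.5883)·2 + (-0.1961)·4 = -1.9612.
u_2 = v_2 + 1.9612·e_1 = (-1.5385, 0.8462, 3.6154).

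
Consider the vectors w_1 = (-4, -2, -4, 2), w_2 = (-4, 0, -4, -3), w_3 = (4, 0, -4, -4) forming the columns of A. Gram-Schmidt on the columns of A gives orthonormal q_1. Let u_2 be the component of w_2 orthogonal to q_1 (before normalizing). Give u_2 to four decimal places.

w_1 = (-4, -2, -4, 2); ‖w_1‖ = 6.3246, so q_1 = (-0.6325, -0.3162, -0.6325, 0.3162).
q_1·w_2 = (-0.6325)·(-4) + (-0.3162)·0 + (-0.6325)·(-4) + 0.3162·(-3) = 4.1110.
u_2 = w_2 − 4.1110·q_1 = (-1.4000, 1.3000, -1.4000, -4.3000).

u_2 = (-1.4000, 1.3000, -1.4000, -4.3000)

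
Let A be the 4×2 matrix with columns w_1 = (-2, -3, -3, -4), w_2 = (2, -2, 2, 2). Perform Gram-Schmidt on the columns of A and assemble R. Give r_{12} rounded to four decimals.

r_{12} = -1.9467

w_1 = (-2, -3, -3, -4); ‖w_1‖ = 6.1644, so e_1 = (-0.3244, -0.4867, -0.4867, -0.6489).
r_{12} = e_1·w_2 = -1.9467.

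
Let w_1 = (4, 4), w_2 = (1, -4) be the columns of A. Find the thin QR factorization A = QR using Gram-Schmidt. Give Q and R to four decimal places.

Q = [[0.7071, 0.7071], [0.7071, -0.7071]], R = [[5.6569, -2.1213], [0.0000, 3.5355]]

q_1 = w_1/‖w_1‖ = (4, 4)/5.6569 = (0.7071, 0.7071).
r_{12} = q_1·w_2 = -2.1213.
u_2 = w_2 + 2.1213·q_1 = (2.5000, -2.5000).
‖u_2‖ = 3.5355, so q_2 = (0.7071, -0.7071).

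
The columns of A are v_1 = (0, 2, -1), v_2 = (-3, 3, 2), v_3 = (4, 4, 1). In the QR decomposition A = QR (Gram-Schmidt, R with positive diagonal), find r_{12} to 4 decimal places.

v_1 = (0, 2, -1); ‖v_1‖ = 2.2361, so e_1 = (0.0000, 0.8944, -0.4472).
r_{12} = e_1·v_2 = 1.7889.

r_{12} = 1.7889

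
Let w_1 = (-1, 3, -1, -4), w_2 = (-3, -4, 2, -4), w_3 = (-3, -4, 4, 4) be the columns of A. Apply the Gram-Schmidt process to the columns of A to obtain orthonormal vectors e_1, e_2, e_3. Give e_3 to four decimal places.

e_3 = (-0.6948, 0.4030, 0.4772, 0.3567)

e_1 = w_1/‖w_1‖ = (-1, 3, -1, -4)/5.1962 = (-0.1925, 0.5774, -0.1925, -0.7698).
r_{12} = e_1·w_2 = 0.9623.
u_2 = w_2 − 0.9623·e_1 = (-2.8148, -4.5556, 2.1852, -3.2593).
‖u_2‖ = 6.6388, so e_2 = (-0.4240, -0.6862, 0.3292, -0.4909).
r_{13} = e_1·w_3 = -5.5811; r_{23} = e_2·w_3 = 3.3696.
u_3 = w_3 + 5.5811·e_1 − 3.3696·e_2 = (-2.6454, 1.5345, 1.8168, 1.3580).
‖u_3‖ = 3.8076, so e_3 = (-0.6948, 0.4030, 0.4772, 0.3567).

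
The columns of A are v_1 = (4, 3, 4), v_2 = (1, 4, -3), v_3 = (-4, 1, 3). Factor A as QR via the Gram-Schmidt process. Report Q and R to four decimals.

Q = [[0.6247, 0.1205, -0.7715], [0.4685, 0.7326, 0.4938], [0.6247, -0.6699, 0.4012]], R = [[6.4031, 0.6247, -0.1562], [0.0000, 5.0606, -1.7592], [0.0000, 0.0000, 4.7834]]

v_1 = (4, 3, 4); ‖v_1‖ = 6.4031, so e_1 = (0.6247, 0.4685, 0.6247).
e_1·v_2 = 0.6247·1 + 0.4685·4 + 0.6247·(-3) = 0.6247.
u_2 = v_2 − 0.6247·e_1 = (0.6098, 3.7073, -3.3902).
‖u_2‖ = 5.0606, so e_2 = (0.1205, 0.7326, -0.6699).
e_1·v_3 = 0.6247·(-4) + 0.4685·1 + 0.6247·3 = -0.1562; e_2·v_3 = 0.1205·(-4) + 0.7326·1 + (-0.6699)·3 = -1.7592.
u_3 = v_3 + 0.1562·e_1 + 1.7592·e_2 = (-3.6905, 2.3619, 1.9190).
‖u_3‖ = 4.7834, so e_3 = (-0.7715, 0.4938, 0.4012).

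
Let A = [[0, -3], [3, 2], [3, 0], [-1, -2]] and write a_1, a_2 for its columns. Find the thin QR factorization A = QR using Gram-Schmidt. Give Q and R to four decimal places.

Q = [[0.0000, -0.8125], [0.6882, 0.1996], [0.6882, -0.3421], [-0.2294, -0.4277]], R = [[4.3589, 1.8353], [0.0000, 3.6921]]

a_1 = (0, 3, 3, -1); ‖a_1‖ = 4.3589, so e_1 = (0.0000, 0.6882, 0.6882, -0.2294).
e_1·a_2 = 0.0000·(-3) + 0.6882·2 + 0.6882·0 + (-0.2294)·(-2) = 1.8353.
u_2 = a_2 − 1.8353·e_1 = (-3.0000, 0.7368, -1.2632, -1.5789).
‖u_2‖ = 3.6921, so e_2 = (-0.8125, 0.1996, -0.3421, -0.4277).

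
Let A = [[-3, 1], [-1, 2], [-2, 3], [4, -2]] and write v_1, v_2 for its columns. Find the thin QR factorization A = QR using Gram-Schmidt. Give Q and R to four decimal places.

v_1 = (-3, -1, -2, 4); ‖v_1‖ = 5.4772, so q_1 = (-0.5477, -0.1826, -0.3651, 0.7303).
q_1·v_2 = (-0.5477)·1 + (-0.1826)·2 + (-0.3651)·3 + 0.7303·(-2) = -3.4689.
u_2 = v_2 + 3.4689·q_1 = (-0.9000, 1.3667, 1.7333, 0.5333).
‖u_2‖ = 2.4427, so q_2 = (-0.3684, 0.5595, 0.7096, 0.2183).

Q = [[-0.5477, -0.3684], [-0.1826, 0.5595], [-0.3651, 0.7096], [0.7303, 0.2183]], R = [[5.4772, -3.4689], [0.0000, 2.4427]]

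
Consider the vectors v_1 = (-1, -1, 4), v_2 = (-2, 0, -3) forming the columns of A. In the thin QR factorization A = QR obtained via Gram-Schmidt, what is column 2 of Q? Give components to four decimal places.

q_2 = (-0.9366, -0.2036, -0.2851)

q_1 = v_1/‖v_1‖ = (-1, -1, 4)/4.2426 = (-0.2357, -0.2357, 0.9428).
r_{12} = q_1·v_2 = -2.3570.
u_2 = v_2 + 2.3570·q_1 = (-2.5556, -0.5556, -0.7778).
‖u_2‖ = 2.7285, so q_2 = (-0.9366, -0.2036, -0.2851).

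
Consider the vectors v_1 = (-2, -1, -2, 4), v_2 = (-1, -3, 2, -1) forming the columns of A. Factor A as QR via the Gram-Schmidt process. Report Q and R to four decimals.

Q = [[-0.4000, -0.3241], [-0.2000, -0.8154], [-0.4000, 0.4600], [0.8000, -0.1359]], R = [[5.0000, -0.6000], [0.0000, 3.8262]]

q_1 = v_1/‖v_1‖ = (-2, -1, -2, 4)/5.0000 = (-0.4000, -0.2000, -0.4000, 0.8000).
r_{12} = q_1·v_2 = -0.6000.
u_2 = v_2 + 0.6000·q_1 = (-1.2400, -3.1200, 1.7600, -0.5200).
‖u_2‖ = 3.8262, so q_2 = (-0.3241, -0.8154, 0.4600, -0.1359).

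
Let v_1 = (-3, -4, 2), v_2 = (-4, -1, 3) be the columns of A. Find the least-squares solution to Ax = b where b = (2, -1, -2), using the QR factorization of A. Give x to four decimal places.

e_1 = v_1/‖v_1‖ = (-3, -4, 2)/5.3852 = (-0.5571, -0.7428, 0.3714).
r_{12} = e_1·v_2 = 4.0853.
u_2 = v_2 − 4.0853·e_1 = (-1.7241, 2.0345, 1.4828).
‖u_2‖ = 3.0513, so e_2 = (-0.5651, 0.6668, 0.4859).
Qᵀb = (-1.1142, -2.7688).
Back-substitute: x_2 = -2.7688/3.0513 = -0.9074.
x_1 = (-1.1142 − 4.0853·(-0.9074))/5.3852 = 0.4815.

x = (0.4815, -0.9074)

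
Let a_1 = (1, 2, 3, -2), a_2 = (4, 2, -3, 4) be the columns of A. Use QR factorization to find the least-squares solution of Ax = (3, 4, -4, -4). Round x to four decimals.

a_1 = (1, 2, 3, -2); ‖a_1‖ = 4.2426, so e_1 = (0.2357, 0.4714, 0.7071, -0.4714).
e_1·a_2 = 0.2357·4 + 0.4714·2 + 0.7071·(-3) + (-0.4714)·4 = -2.1213.
u_2 = a_2 + 2.1213·e_1 = (4.5000, 3.0000, -1.5000, 3.0000).
‖u_2‖ = 6.3640, so e_2 = (0.7071, 0.4714, -0.2357, 0.4714).
Qᵀb = (1.6499, 3.0641).
Back-substitute: x_2 = 3.0641/6.3640 = 0.4815.
x_1 = (1.6499 + 2.1213·0.4815)/4.2426 = 0.6296.

x = (0.6296, 0.4815)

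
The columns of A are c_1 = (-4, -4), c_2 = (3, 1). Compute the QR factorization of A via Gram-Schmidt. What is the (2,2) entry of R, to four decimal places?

r_{22} = 1.4142

c_1 = (-4, -4); ‖c_1‖ = 5.6569, so q_1 = (-0.7071, -0.7071).
q_1·c_2 = (-0.7071)·3 + (-0.7071)·1 = -2.8284.
u_2 = c_2 + 2.8284·q_1 = (1.0000, -1.0000).
r_{22} = ‖u_2‖ = 1.4142.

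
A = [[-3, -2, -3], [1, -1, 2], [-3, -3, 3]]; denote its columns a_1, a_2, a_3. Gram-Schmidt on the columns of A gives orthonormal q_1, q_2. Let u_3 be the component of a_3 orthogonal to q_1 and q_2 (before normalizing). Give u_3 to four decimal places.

a_1 = (-3, 1, -3); ‖a_1‖ = 4.3589, so q_1 = (-0.6882, 0.2294, -0.6882).
q_1·a_2 = (-0.6882)·(-2) + 0.2294·(-1) + (-0.6882)·(-3) = 3.2118.
u_2 = a_2 − 3.2118·q_1 = (0.2105, -1.7368, -0.7895).
‖u_2‖ = 1.9194, so q_2 = (0.1097, -0.9049, -0.4113).
q_1·a_3 = (-0.6882)·(-3) + 0.2294·2 + (-0.6882)·3 = 0.4588; q_2·a_3 = 0.1097·(-3) + (-0.9049)·2 + (-0.4113)·3 = -3.3727.
u_3 = a_3 − 0.4588·q_1 + 3.3727·q_2 = (-2.3143, -1.1571, 1.9286).

u_3 = (-2.3143, -1.1571, 1.9286)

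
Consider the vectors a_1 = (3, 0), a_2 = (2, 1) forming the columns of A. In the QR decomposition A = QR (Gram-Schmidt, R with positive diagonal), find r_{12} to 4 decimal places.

r_{12} = 2.0000

a_1 = (3, 0); ‖a_1‖ = 3.0000, so e_1 = (1.0000, 0.0000).
r_{12} = e_1·a_2 = 2.0000.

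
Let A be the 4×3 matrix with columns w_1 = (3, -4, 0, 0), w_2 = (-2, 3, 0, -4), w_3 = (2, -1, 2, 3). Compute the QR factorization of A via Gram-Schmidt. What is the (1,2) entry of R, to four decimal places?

w_1 = (3, -4, 0, 0); ‖w_1‖ = 5.0000, so q_1 = (0.6000, -0.8000, 0.0000, 0.0000).
r_{12} = q_1·w_2 = -3.6000.

r_{12} = -3.6000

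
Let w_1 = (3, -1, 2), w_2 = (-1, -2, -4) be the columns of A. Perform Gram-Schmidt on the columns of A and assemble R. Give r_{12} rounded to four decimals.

q_1 = w_1/‖w_1‖ = (3, -1, 2)/3.7417 = (0.8018, -0.2673, 0.5345).
r_{12} = q_1·w_2 = -2.4054.

r_{12} = -2.4054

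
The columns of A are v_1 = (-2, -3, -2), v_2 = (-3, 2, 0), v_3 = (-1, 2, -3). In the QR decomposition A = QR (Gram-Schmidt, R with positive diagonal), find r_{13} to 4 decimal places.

r_{13} = 0.4851

v_1 = (-2, -3, -2); ‖v_1‖ = 4.1231, so q_1 = (-0.4851, -0.7276, -0.4851).
r_{13} = q_1·v_3 = 0.4851.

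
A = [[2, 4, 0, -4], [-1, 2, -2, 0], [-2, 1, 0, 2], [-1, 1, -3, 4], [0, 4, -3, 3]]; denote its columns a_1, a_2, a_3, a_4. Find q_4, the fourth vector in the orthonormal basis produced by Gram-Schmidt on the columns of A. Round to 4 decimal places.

a_1 = (2, -1, -2, -1, 0); ‖a_1‖ = 3.1623, so q_1 = (0.6325, -0.3162, -0.6325, -0.3162, 0.0000).
q_1·a_2 = 0.6325·4 + (-0.3162)·2 + (-0.6325)·1 + (-0.3162)·1 + 0.0000·4 = 0.9487.
u_2 = a_2 − 0.9487·q_1 = (3.4000, 2.3000, 1.6000, 1.3000, 4.0000).
‖u_2‖ = 6.0910, so q_2 = (0.5582, 0.3776, 0.2627, 0.2134, 0.6567).
q_1·a_3 = 0.6325·0 + (-0.3162)·(-2) + (-0.6325)·0 + (-0.3162)·(-3) + 0.0000·(-3) = 1.5811; q_2·a_3 = 0.5582·0 + 0.3776·(-2) + 0.2627·0 + 0.2134·(-3) + 0.6567·(-3) = -3.3656.
u_3 = a_3 − 1.5811·q_1 + 3.3656·q_2 = (0.8787, -0.2291, 1.8841, -1.7817, -0.7898).
‖u_3‖ = 2.8588, so q_3 = (0.3074, -0.0801, 0.6591, -0.6232, -0.2763).
q_1·a_4 = 0.6325·(-4) + (-0.3162)·0 + (-0.6325)·2 + (-0.3162)·4 + 0.0000·3 = -5.0596; q_2·a_4 = 0.5582·(-4) + 0.3776·0 + 0.2627·2 + 0.2134·4 + 0.6567·3 = 1.1164; q_3·a_4 = 0.3074·(-4) + (-0.0801)·0 + 0.6591·2 + (-0.6232)·4 + (-0.2763)·3 = -3.2331.
u_4 = a_4 + 5.0596·q_1 − 1.1164·q_2 + 3.2331·q_3 = (-0.4294, -2.2807, 0.6375, 0.1468, 1.3737).
‖u_4‖ = 2.7750, so q_4 = (-0.1547, -0.8219, 0.2297, 0.0529, 0.4950).

q_4 = (-0.1547, -0.8219, 0.2297, 0.0529, 0.4950)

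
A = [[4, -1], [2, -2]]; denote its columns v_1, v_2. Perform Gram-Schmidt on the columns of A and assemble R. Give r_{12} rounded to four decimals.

r_{12} = -1.7889

v_1 = (4, 2); ‖v_1‖ = 4.4721, so e_1 = (0.8944, 0.4472).
r_{12} = e_1·v_2 = -1.7889.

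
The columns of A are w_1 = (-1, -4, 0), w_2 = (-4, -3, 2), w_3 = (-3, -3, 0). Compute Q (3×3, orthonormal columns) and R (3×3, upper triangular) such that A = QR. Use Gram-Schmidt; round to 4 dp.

Q = [[-0.2425, -0.8192, -0.5197], [-0.9701, 0.2048, 0.1299], [0.0000, 0.5356, -0.8444]], R = [[4.1231, 3.8806, 3.6380], [0.0000, 3.7338, 1.8433], [0.0000, 0.0000, 1.1692]]

w_1 = (-1, -4, 0); ‖w_1‖ = 4.1231, so e_1 = (-0.2425, -0.9701, 0.0000).
e_1·w_2 = (-0.2425)·(-4) + (-0.9701)·(-3) + 0.0000·2 = 3.8806.
u_2 = w_2 − 3.8806·e_1 = (-3.0588, 0.7647, 2.0000).
‖u_2‖ = 3.7338, so e_2 = (-0.8192, 0.2048, 0.5356).
e_1·w_3 = (-0.2425)·(-3) + (-0.9701)·(-3) + 0.0000·0 = 3.6380; e_2·w_3 = (-0.8192)·(-3) + 0.2048·(-3) + 0.5356·0 = 1.8433.
u_3 = w_3 − 3.6380·e_1 − 1.8433·e_2 = (-0.6076, 0.1519, -0.9873).
‖u_3‖ = 1.1692, so e_3 = (-0.5197, 0.1299, -0.8444).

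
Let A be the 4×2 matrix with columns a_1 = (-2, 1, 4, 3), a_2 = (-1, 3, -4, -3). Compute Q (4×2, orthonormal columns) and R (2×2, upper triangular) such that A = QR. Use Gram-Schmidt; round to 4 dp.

q_1 = a_1/‖a_1‖ = (-2, 1, 4, 3)/5.4772 = (-0.3651, 0.1826, 0.7303, 0.5477).
r_{12} = q_1·a_2 = -3.6515.
u_2 = a_2 + 3.6515·q_1 = (-2.3333, 3.6667, -1.3333, -1.0000).
‖u_2‖ = 4.6547, so q_2 = (-0.5013, 0.7877, -0.2864, -0.2148).

Q = [[-0.3651, -0.5013], [0.1826, 0.7877], [0.7303, -0.2864], [0.5477, -0.2148]], R = [[5.4772, -3.6515], [0.0000, 4.6547]]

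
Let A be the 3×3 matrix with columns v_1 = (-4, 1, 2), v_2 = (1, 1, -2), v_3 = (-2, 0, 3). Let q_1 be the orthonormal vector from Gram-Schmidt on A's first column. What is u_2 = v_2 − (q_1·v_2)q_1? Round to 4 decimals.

u_2 = (-0.3333, 1.3333, -1.3333)

q_1 = v_1/‖v_1‖ = (-4, 1, 2)/4.5826 = (-0.8729, 0.2182, 0.4364).
r_{12} = q_1·v_2 = -1.5275.
u_2 = v_2 + 1.5275·q_1 = (-0.3333, 1.3333, -1.3333).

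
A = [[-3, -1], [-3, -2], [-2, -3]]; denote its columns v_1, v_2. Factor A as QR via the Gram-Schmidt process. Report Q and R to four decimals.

v_1 = (-3, -3, -2); ‖v_1‖ = 4.6904, so q_1 = (-0.6396, -0.6396, -0.4264).
q_1·v_2 = (-0.6396)·(-1) + (-0.6396)·(-2) + (-0.4264)·(-3) = 3.1980.
u_2 = v_2 − 3.1980·q_1 = (1.0455, 0.0455, -1.6364).
‖u_2‖ = 1.9424, so q_2 = (0.5382, 0.0234, -0.8425).

Q = [[-0.6396, 0.5382], [-0.6396, 0.0234], [-0.4264, -0.8425]], R = [[4.6904, 3.1980], [0.0000, 1.9424]]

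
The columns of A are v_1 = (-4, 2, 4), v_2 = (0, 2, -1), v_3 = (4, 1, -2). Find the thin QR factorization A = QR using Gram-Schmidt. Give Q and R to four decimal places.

Q = [[-0.6667, 0.0000, 0.7454], [0.3333, 0.8944, 0.2981], [0.6667, -0.4472, 0.5963]], R = [[6.0000, 0.0000, -3.6667], [0.0000, 2.2361, 1.7889], [0.0000, 0.0000, 2.0870]]

v_1 = (-4, 2, 4); ‖v_1‖ = 6.0000, so e_1 = (-0.6667, 0.3333, 0.6667).
e_1·v_2 = (-0.6667)·0 + 0.3333·2 + 0.6667·(-1) = 0.0000.
u_2 = v_2 + 0.0000·e_1 = (0.0000, 2.0000, -1.0000).
‖u_2‖ = 2.2361, so e_2 = (0.0000, 0.8944, -0.4472).
e_1·v_3 = (-0.6667)·4 + 0.3333·1 + 0.6667·(-2) = -3.6667; e_2·v_3 = 0.0000·4 + 0.8944·1 + (-0.4472)·(-2) = 1.7889.
u_3 = v_3 + 3.6667·e_1 − 1.7889·e_2 = (1.5556, 0.6222, 1.2444).
‖u_3‖ = 2.0870, so e_3 = (0.7454, 0.2981, 0.5963).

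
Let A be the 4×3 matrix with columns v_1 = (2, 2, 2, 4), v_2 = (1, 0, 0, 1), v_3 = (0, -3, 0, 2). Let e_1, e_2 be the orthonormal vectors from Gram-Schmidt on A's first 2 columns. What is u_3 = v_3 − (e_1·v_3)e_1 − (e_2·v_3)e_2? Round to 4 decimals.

u_3 = (-1.4000, -2.2000, 0.8000, 1.4000)

v_1 = (2, 2, 2, 4); ‖v_1‖ = 5.2915, so e_1 = (0.3780, 0.3780, 0.3780, 0.7559).
e_1·v_2 = 0.3780·1 + 0.3780·0 + 0.3780·0 + 0.7559·1 = 1.1339.
u_2 = v_2 − 1.1339·e_1 = (0.5714, -0.4286, -0.4286, 0.1429).
‖u_2‖ = 0.8452, so e_2 = (0.6761, -0.5071, -0.5071, 0.1690).
e_1·v_3 = 0.3780·0 + 0.3780·(-3) + 0.3780·0 + 0.7559·2 = 0.3780; e_2·v_3 = 0.6761·0 + (-0.5071)·(-3) + (-0.5071)·0 + 0.1690·2 = 1.8593.
u_3 = v_3 − 0.3780·e_1 − 1.8593·e_2 = (-1.4000, -2.2000, 0.8000, 1.4000).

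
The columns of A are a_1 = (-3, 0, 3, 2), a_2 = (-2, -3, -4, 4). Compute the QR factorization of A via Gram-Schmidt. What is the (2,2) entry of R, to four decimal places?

r_{22} = 6.6946

a_1 = (-3, 0, 3, 2); ‖a_1‖ = 4.6904, so q_1 = (-0.6396, 0.0000, 0.6396, 0.4264).
q_1·a_2 = (-0.6396)·(-2) + 0.0000·(-3) + 0.6396·(-4) + 0.4264·4 = 0.4264.
u_2 = a_2 − 0.4264·q_1 = (-1.7273, -3.0000, -4.2727, 3.8182).
r_{22} = ‖u_2‖ = 6.6946.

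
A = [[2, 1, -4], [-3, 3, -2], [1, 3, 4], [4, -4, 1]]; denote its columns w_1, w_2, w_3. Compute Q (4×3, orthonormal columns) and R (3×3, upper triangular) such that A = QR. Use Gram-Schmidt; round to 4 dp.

q_1 = w_1/‖w_1‖ = (2, -3, 1, 4)/5.4772 = (0.3651, -0.5477, 0.1826, 0.7303).
r_{12} = q_1·w_2 = -3.6515.
u_2 = w_2 + 3.6515·q_1 = (2.3333, 1.0000, 3.6667, -1.3333).
‖u_2‖ = 4.6547, so q_2 = (0.5013, 0.2148, 0.7877, -0.2864).
r_{13} = q_1·w_3 = 1.0954; r_{23} = q_2·w_3 = 0.4297.
u_3 = w_3 − 1.0954·q_1 − 0.4297·q_2 = (-4.6154, -1.4923, 3.4615, 0.3231).
‖u_3‖ = 5.9679, so q_3 = (-0.7734, -0.2501, 0.5800, 0.0541).

Q = [[0.3651, 0.5013, -0.7734], [-0.5477, 0.2148, -0.2501], [0.1826, 0.7877, 0.5800], [0.7303, -0.2864, 0.0541]], R = [[5.4772, -3.6515, 1.0954], [0.0000, 4.6547, 0.4297], [0.0000, 0.0000, 5.9679]]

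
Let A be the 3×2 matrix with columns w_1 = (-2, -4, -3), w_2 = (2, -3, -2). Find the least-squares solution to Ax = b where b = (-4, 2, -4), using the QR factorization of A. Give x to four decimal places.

w_1 = (-2, -4, -3); ‖w_1‖ = 5.3852, so e_1 = (-0.3714, -0.7428, -0.5571).
e_1·w_2 = (-0.3714)·2 + (-0.7428)·(-3) + (-0.5571)·(-2) = 2.5997.
u_2 = w_2 − 2.5997·e_1 = (2.9655, -1.0690, -0.5517).
‖u_2‖ = 3.2002, so e_2 = (0.9267, -0.3340, -0.1724).
Qᵀb = (2.2283, -3.6851).
Back-substitute: x_2 = -3.6851/3.2002 = -1.1515.
x_1 = (2.2283 − 2.5997·(-1.1515))/5.3852 = 0.9697.

x = (0.9697, -1.1515)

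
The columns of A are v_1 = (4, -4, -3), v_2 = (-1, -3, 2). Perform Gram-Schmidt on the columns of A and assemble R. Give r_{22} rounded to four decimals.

v_1 = (4, -4, -3); ‖v_1‖ = 6.4031, so q_1 = (0.6247, -0.6247, -0.4685).
q_1·v_2 = 0.6247·(-1) + (-0.6247)·(-3) + (-0.4685)·2 = 0.3123.
u_2 = v_2 − 0.3123·q_1 = (-1.1951, -2.8049, 2.1463).
r_{22} = ‖u_2‖ = 3.7286.

r_{22} = 3.7286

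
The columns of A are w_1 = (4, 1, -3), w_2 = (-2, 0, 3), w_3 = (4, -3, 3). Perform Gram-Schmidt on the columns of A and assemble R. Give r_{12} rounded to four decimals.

w_1 = (4, 1, -3); ‖w_1‖ = 5.0990, so e_1 = (0.7845, 0.1961, -0.5883).
r_{12} = e_1·w_2 = -3.3340.

r_{12} = -3.3340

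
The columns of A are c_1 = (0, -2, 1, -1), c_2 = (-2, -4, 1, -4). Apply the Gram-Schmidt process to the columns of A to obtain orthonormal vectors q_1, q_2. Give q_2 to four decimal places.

q_2 = (-0.6729, 0.1122, -0.3925, -0.6168)

q_1 = c_1/‖c_1‖ = (0, -2, 1, -1)/2.4495 = (0.0000, -0.8165, 0.4082, -0.4082).
r_{12} = q_1·c_2 = 5.3072.
u_2 = c_2 − 5.3072·q_1 = (-2.0000, 0.3333, -1.1667, -1.8333).
‖u_2‖ = 2.9721, so q_2 = (-0.6729, 0.1122, -0.3925, -0.6168).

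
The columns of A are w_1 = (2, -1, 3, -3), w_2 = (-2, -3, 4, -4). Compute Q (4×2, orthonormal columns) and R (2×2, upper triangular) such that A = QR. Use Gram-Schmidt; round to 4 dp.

w_1 = (2, -1, 3, -3); ‖w_1‖ = 4.7958, so q_1 = (0.4170, -0.2085, 0.6255, -0.6255).
q_1·w_2 = 0.4170·(-2) + (-0.2085)·(-3) + 0.6255·4 + (-0.6255)·(-4) = 4.7958.
u_2 = w_2 − 4.7958·q_1 = (-4.0000, -2.0000, 1.0000, -1.0000).
‖u_2‖ = 4.6904, so q_2 = (-0.8528, -0.4264, 0.2132, -0.2132).

Q = [[0.4170, -0.8528], [-0.2085, -0.4264], [0.6255, 0.2132], [-0.6255, -0.2132]], R = [[4.7958, 4.7958], [0.0000, 4.6904]]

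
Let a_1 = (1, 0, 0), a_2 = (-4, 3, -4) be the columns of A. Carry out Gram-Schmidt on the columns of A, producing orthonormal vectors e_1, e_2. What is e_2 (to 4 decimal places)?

e_1 = a_1/‖a_1‖ = (1, 0, 0)/1.0000 = (1.0000, 0.0000, 0.0000).
r_{12} = e_1·a_2 = -4.0000.
u_2 = a_2 + 4.0000·e_1 = (0.0000, 3.0000, -4.0000).
‖u_2‖ = 5.0000, so e_2 = (0.0000, 0.6000, -0.8000).

e_2 = (0.0000, 0.6000, -0.8000)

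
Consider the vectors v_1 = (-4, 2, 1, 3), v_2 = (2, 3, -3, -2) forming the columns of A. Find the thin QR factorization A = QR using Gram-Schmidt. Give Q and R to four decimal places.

v_1 = (-4, 2, 1, 3); ‖v_1‖ = 5.4772, so q_1 = (-0.7303, 0.3651, 0.1826, 0.5477).
q_1·v_2 = (-0.7303)·2 + 0.3651·3 + 0.1826·(-3) + 0.5477·(-2) = -2.0083.
u_2 = v_2 + 2.0083·q_1 = (0.5333, 3.7333, -2.6333, -0.9000).
‖u_2‖ = 4.6869, so q_2 = (0.1138, 0.7966, -0.5619, -0.1920).

Q = [[-0.7303, 0.1138], [0.3651, 0.7966], [0.1826, -0.5619], [0.5477, -0.1920]], R = [[5.4772, -2.0083], [0.0000, 4.6869]]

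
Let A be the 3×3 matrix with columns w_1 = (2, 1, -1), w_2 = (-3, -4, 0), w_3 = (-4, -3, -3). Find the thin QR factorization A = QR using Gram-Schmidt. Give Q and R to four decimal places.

q_1 = w_1/‖w_1‖ = (2, 1, -1)/2.4495 = (0.8165, 0.4082, -0.4082).
r_{12} = q_1·w_2 = -4.0825.
u_2 = w_2 + 4.0825·q_1 = (0.3333, -2.3333, -1.6667).
‖u_2‖ = 2.8868, so q_2 = (0.1155, -0.8083, -0.5774).
r_{13} = q_1·w_3 = -3.2660; r_{23} = q_2·w_3 = 3.6950.
u_3 = w_3 + 3.2660·q_1 − 3.6950·q_2 = (-1.7600, 1.3200, -2.2000).
‖u_3‖ = 3.1113, so q_3 = (-0.5657, 0.4243, -0.7071).

Q = [[0.8165, 0.1155, -0.5657], [0.4082, -0.8083, 0.4243], [-0.4082, -0.5774, -0.7071]], R = [[2.4495, -4.0825, -3.2660], [0.0000, 2.8868, 3.6950], [0.0000, 0.0000, 3.1113]]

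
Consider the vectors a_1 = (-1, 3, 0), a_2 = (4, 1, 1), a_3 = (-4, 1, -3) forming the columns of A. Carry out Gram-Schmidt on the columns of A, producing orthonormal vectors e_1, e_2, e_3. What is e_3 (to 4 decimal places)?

e_3 = (0.2242, 0.0747, -0.9717)

a_1 = (-1, 3, 0); ‖a_1‖ = 3.1623, so e_1 = (-0.3162, 0.9487, 0.0000).
e_1·a_2 = (-0.3162)·4 + 0.9487·1 + 0.0000·1 = -0.3162.
u_2 = a_2 + 0.3162·e_1 = (3.9000, 1.3000, 1.0000).
‖u_2‖ = 4.2308, so e_2 = (0.9218, 0.3073, 0.2364).
e_1·a_3 = (-0.3162)·(-4) + 0.9487·1 + 0.0000·(-3) = 2.2136; e_2·a_3 = 0.9218·(-4) + 0.3073·1 + 0.2364·(-3) = -4.0890.
u_3 = a_3 − 2.2136·e_1 + 4.0890·e_2 = (0.4693, 0.1564, -2.0335).
‖u_3‖ = 2.0928, so e_3 = (0.2242, 0.0747, -0.9717).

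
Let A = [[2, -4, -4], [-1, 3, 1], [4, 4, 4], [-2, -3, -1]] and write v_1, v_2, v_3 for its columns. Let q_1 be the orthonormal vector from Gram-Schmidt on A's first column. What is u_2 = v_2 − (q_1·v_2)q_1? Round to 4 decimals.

u_2 = (-4.8800, 3.4400, 2.2400, -2.1200)

q_1 = v_1/‖v_1‖ = (2, -1, 4, -2)/5.0000 = (0.4000, -0.2000, 0.8000, -0.4000).
r_{12} = q_1·v_2 = 2.2000.
u_2 = v_2 − 2.2000·q_1 = (-4.8800, 3.4400, 2.2400, -2.1200).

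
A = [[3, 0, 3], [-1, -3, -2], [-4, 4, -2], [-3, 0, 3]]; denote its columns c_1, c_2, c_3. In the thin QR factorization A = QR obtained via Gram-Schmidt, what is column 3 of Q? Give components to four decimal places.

e_3 = (0.4271, -0.2977, -0.2233, 0.8241)

c_1 = (3, -1, -4, -3); ‖c_1‖ = 5.9161, so e_1 = (0.5071, -0.1690, -0.6761, -0.5071).
e_1·c_2 = 0.5071·0 + (-0.1690)·(-3) + (-0.6761)·4 + (-0.5071)·0 = -2.1974.
u_2 = c_2 + 2.1974·e_1 = (1.1143, -3.3714, 2.5143, -1.1143).
‖u_2‖ = 4.4913, so e_2 = (0.2481, -0.7507, 0.5598, -0.2481).
e_1·c_3 = 0.5071·3 + (-0.1690)·(-2) + (-0.6761)·(-2) + (-0.5071)·3 = 1.6903; e_2·c_3 = 0.2481·3 + (-0.7507)·(-2) + 0.5598·(-2) + (-0.2481)·3 = 0.3817.
u_3 = c_3 − 1.6903·e_1 − 0.3817·e_2 = (2.0482, -1.4278, -1.0708, 3.9518).
‖u_3‖ = 4.7955, so e_3 = (0.4271, -0.2977, -0.2233, 0.8241).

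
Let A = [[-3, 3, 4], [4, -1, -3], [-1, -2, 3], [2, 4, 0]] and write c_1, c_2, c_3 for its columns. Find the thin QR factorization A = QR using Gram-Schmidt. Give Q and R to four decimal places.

Q = [[-0.5477, 0.4954, 0.2515], [0.7303, -0.1101, 0.2515], [-0.1826, -0.3853, 0.8802], [0.3651, 0.7707, 0.3143]], R = [[5.4772, -0.5477, -4.9295], [0.0000, 5.4498, 1.1560], [0.0000, 0.0000, 2.8920]]

q_1 = c_1/‖c_1‖ = (-3, 4, -1, 2)/5.4772 = (-0.5477, 0.7303, -0.1826, 0.3651).
r_{12} = q_1·c_2 = -0.5477.
u_2 = c_2 + 0.5477·q_1 = (2.7000, -0.6000, -2.1000, 4.2000).
‖u_2‖ = 5.4498, so q_2 = (0.4954, -0.1101, -0.3853, 0.7707).
r_{13} = q_1·c_3 = -4.9295; r_{23} = q_2·c_3 = 1.1560.
u_3 = c_3 + 4.9295·q_1 − 1.1560·q_2 = (0.7273, 0.7273, 2.5455, 0.9091).
‖u_3‖ = 2.8920, so q_3 = (0.2515, 0.2515, 0.8802, 0.3143).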